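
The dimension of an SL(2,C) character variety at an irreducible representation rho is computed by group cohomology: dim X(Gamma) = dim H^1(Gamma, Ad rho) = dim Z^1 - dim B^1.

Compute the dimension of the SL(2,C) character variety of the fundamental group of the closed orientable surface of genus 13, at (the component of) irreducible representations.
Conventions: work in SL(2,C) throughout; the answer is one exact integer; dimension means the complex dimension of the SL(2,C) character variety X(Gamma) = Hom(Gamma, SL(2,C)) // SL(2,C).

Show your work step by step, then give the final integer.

72

The genus-13 surface group: 2g = 26 generators, one relator prod [a_i, b_i].
A cocycle assigns one sl_2 vector per generator subject to the relator condition d_2(z) = 0: dim of the unconstrained space is 3*2g = 78.
At an irreducible rho, H^2 = coker(d_2) vanishes (Poincare duality: H^2 is dual to H^0 = invariants = 0), so d_2 is surjective onto sl_2 and dim Z^1 = 78 - 3 = 75.
dim B^1 = 3 (coboundaries, injective at irreducible rho).
dim X = dim H^1 = 75 - 3 = 72.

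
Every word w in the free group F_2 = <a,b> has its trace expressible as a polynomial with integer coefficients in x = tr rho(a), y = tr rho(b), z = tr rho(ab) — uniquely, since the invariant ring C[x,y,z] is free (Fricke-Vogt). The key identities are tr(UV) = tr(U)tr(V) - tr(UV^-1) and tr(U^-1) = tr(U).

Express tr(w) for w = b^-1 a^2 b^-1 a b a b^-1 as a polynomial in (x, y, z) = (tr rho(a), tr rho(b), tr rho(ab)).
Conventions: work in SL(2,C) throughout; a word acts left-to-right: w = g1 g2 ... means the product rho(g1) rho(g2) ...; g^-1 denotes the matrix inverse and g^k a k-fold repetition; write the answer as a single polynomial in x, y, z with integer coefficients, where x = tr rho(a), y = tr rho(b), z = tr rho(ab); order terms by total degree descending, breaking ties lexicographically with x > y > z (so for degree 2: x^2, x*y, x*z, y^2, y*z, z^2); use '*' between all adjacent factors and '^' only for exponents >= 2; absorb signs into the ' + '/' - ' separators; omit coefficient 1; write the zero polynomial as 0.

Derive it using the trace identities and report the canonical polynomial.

trace(a b a) = trace(a)*trace(b a) - trace(b)  (reduce the a square) = x*z - y
trace(a b a^2) = trace(a)*trace(a b a) - trace(a b)  (reduce the a square) = x^2*z - x*y - z
trace(a^3 b a) = trace(a)*trace(a b a^2) - trace(a b a)  (reduce the a square) = x^3*z - x^2*y - 2*x*z + y
and trace(b a b a) = trace(a b)*trace(a b) - trace(1)  (split on a) = z^2 - 2
trace(b a b) = trace(b)*trace(a b) - trace(a)  (reduce the b square) = y*z - x
and trace(a b a b a) = trace(a)*trace(b a b a) - trace(b a b)  (reduce the a square) = x*z^2 - y*z - x
trace(a^3 b a b) = trace(a)*trace(a b a b a) - trace(a b a b)  (reduce the a square) = x^2*z^2 - x*y*z - x^2 - z^2 + 2
and trace(a b a b^-1 a^2) = trace(a^3 b a)*trace(b) - trace(a^3 b a b)  (eliminate b^-1) = x^3*y*z - x^2*y^2 - x^2*z^2 - x*y*z + x^2 + y^2 + z^2 - 2
next, trace(b a b a b a) = trace(b a)*trace(b a b a) - trace(b^-1 a^-1)  (split on b) = z^3 - 3*z
next, trace(b a b a b) = trace(b)*trace(a b a b) - trace(a b a)  (reduce the b square) = y*z^2 - x*z - y
trace(a^2 b a b a b) = trace(a)*trace(b a b a b a) - trace(b a b a b)  (reduce the a square) = x*z^3 - y*z^2 - 2*x*z + y
and trace(a b a b^-1 a^2 b) = trace(a^2 b a b a)*trace(b) - trace(a^2 b a b a b)  (eliminate b^-1) = x^2*y*z^2 - x*y^2*z - x*z^3 - x^2*y + 2*x*z + y
and trace(b^-1 a^2 b^-1 a b a) = trace(a b a b^-1 a^2)*trace(b) - trace(a b a b^-1 a^2 b)  (eliminate b^-1) = x^3*y^2*z - x^2*y^3 - 2*x^2*y*z^2 + x*z^3 + 2*x^2*y + y^3 + y*z^2 - 2*x*z - 3*y
trace(a^2 b^-1 a b a) = trace(a b a^3)*trace(b) - trace(a b a^3 b)  (eliminate b^-1) = x^3*y*z - x^2*y^2 - x^2*z^2 - x*y*z + x^2 + y^2 + z^2 - 2
and trace(b^-1 a^2 b^-1 a b a b^-1) = trace(b^-1 a^2 b^-1 a b a)*trace(b) - trace(b^-1 a^2 b^-1 a b a b)  (eliminate b^-1) = x^3*y^3*z - x^2*y^4 - 2*x^2*y^2*z^2 - x^3*y*z + x*y*z^3 + 3*x^2*y^2 + x^2*z^2 + y^4 + y^2*z^2 - x*y*z - x^2 - 4*y^2 - z^2 + 2

x^3*y^3*z - x^2*y^4 - 2*x^2*y^2*z^2 - x^3*y*z + x*y*z^3 + 3*x^2*y^2 + x^2*z^2 + y^4 + y^2*z^2 - x*y*z - x^2 - 4*y^2 - z^2 + 2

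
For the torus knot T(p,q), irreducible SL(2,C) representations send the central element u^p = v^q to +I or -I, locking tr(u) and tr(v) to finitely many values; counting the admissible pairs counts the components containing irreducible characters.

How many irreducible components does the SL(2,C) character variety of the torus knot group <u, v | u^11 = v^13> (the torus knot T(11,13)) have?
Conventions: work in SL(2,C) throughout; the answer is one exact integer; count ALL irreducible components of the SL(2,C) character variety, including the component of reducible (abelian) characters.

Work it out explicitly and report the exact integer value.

In the torus knot group T(11,13), u^11 = v^13 is central, so an irreducible representation sends it to +I or -I (Schur).
This locks tr(u) to 2*cos(pi*alpha/11), alpha in 1..10, and tr(v) to 2*cos(pi*beta/13), beta in 1..12, on each component of irreducible characters.
Consistency of u^11 = (-1)^alpha I with v^13 = (-1)^beta I forces alpha = beta (mod 2).
count pairs: odd alpha (5 choices) x odd beta (6), plus even alpha (5) x even beta (6): 5*6 + 5*6 = 60.
That is 60 components of irreducible characters, and with the reducible (abelian) component the total is 61.

61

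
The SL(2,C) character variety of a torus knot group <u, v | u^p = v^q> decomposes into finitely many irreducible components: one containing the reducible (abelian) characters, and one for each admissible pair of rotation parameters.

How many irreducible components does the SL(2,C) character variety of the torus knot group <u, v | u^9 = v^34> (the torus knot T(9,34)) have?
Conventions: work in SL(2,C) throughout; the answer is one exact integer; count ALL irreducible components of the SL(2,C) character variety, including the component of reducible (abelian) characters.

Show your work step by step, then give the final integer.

133

In the torus knot group T(9,34), u^9 = v^34 is central, so an irreducible representation sends it to +I or -I (Schur).
So on each irreducible component the traces are pinned: tr(u) = 2*cos(pi*alpha/9) with 1 <= alpha <= 8, tr(v) = 2*cos(pi*beta/34) with 1 <= beta <= 33.
u^9 = (-1)^alpha I and v^34 = (-1)^beta I must agree, so alpha and beta have equal parity.
count pairs: odd alpha (4 choices) x odd beta (17), plus even alpha (4) x even beta (16): 4*17 + 4*16 = 132.
Total: 132 irreducible-character components + 1 reducible (abelian) component = 133.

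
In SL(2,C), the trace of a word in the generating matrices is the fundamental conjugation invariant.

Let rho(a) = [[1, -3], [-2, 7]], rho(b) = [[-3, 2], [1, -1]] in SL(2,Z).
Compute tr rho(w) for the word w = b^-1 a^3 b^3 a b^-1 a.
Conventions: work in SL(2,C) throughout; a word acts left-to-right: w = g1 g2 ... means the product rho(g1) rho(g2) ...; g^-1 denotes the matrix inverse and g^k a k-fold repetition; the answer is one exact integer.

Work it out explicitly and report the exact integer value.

-2956862

rho(b^-1) = [[-1, -2], [-1, -3]]
... * rho(a) = [[1, -3], [-2, 7]]  ->  [[3, -11], [5, -18]]
... * rho(a) = [[1, -3], [-2, 7]]  ->  [[25, -86], [41, -141]]
... * rho(a) = [[1, -3], [-2, 7]]  ->  [[197, -677], [323, -1110]]
... * rho(b) = [[-3, 2], [1, -1]]  ->  [[-1268, 1071], [-2079, 1756]]
... * rho(b) = [[-3, 2], [1, -1]]  ->  [[4875, -3607], [7993, -5914]]
... * rho(b) = [[-3, 2], [1, -1]]  ->  [[-18232, 13357], [-29893, 21900]]
... * rho(a) = [[1, -3], [-2, 7]]  ->  [[-44946, 148195], [-73693, 242979]]
... * rho(b^-1) = [[-1, -2], [-1, -3]]  ->  [[-103249, -354693], [-169286, -581551]]
... * rho(a) = [[1, -3], [-2, 7]]  ->  [[606137, -2173104], [993816, -3562999]]
tr = 606137 + -3562999 = -2956862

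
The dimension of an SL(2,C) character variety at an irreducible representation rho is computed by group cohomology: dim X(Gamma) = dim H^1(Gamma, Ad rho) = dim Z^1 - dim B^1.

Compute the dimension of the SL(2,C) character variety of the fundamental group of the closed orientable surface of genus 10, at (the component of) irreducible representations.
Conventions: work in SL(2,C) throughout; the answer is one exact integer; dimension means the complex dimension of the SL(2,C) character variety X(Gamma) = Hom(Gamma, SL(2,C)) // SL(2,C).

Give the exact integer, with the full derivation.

Gamma = pi_1(Sigma_10) = < a_1, b_1, ..., a_10, b_10 | prod [a_i, b_i] > has 2g = 20 generators and 1 relator.
A cocycle assigns one sl_2 vector per generator subject to the relator condition d_2(z) = 0: dim of the unconstrained space is 3*2g = 60.
d_2 is surjective at irreducible rho (its cokernel H^2 is dual to H^0 = 0), so dim Z^1 = 60 - 3 = 57.
dim B^1 = 3 (coboundaries, injective at irreducible rho).
Hence dim X = 57 - 3 = 54.

54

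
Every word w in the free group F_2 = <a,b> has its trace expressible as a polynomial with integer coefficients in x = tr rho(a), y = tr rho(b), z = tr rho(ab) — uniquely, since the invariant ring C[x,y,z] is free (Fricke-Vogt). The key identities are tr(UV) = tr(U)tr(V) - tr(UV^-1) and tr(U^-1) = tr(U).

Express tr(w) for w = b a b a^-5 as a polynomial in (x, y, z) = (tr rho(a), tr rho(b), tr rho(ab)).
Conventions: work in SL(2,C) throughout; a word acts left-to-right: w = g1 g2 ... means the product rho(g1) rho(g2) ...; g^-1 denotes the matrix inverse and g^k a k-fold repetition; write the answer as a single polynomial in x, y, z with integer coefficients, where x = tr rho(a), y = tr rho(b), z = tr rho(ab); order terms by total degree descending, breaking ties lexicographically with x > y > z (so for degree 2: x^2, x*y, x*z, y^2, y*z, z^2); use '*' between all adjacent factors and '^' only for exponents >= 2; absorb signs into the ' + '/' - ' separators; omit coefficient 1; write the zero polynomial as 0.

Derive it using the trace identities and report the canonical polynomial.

x^5*y*z - x^6 - x^4*z^2 - 4*x^3*y*z + 6*x^4 + 3*x^2*z^2 + 3*x*y*z - 9*x^2 - z^2 + 2

trace(b a b) = trace(b) trace(a b) - trace(a)  (reduce the b square) = y*z - x
so trace(b a b a) = trace(b a) trace(b a) - trace(1)  (split on b) = z^2 - 2
so trace(a^-1 b a b) = trace(b a b) trace(a) - trace(b a b a)  (eliminate a^-1) = x*y*z - x^2 - z^2 + 2
trace(a^-2 b a b) = trace(a^-1 b a b) trace(a) - trace(a^-1 b a b a)  (eliminate a^-1) = x^2*y*z - x^3 - x*z^2 - y*z + 3*x
so trace(a^-3 b a b) = trace(a^-2 b a b) trace(a) - trace(a^-2 b a b a)  (eliminate a^-1) = x^3*y*z - x^4 - x^2*z^2 - 2*x*y*z + 4*x^2 + z^2 - 2
trace(b a b a^-4) = trace(a^-3 b a b) trace(a) - trace(a^-3 b a b a)  (eliminate a^-1) = x^4*y*z - x^5 - x^3*z^2 - 3*x^2*y*z + 5*x^3 + 2*x*z^2 + y*z - 5*x
trace(b a b a^-5) = trace(b a b a^-4) trace(a) - trace(b a b a^-3)  (eliminate a^-1) = x^5*y*z - x^6 - x^4*z^2 - 4*x^3*y*z + 6*x^4 + 3*x^2*z^2 + 3*x*y*z - 9*x^2 - z^2 + 2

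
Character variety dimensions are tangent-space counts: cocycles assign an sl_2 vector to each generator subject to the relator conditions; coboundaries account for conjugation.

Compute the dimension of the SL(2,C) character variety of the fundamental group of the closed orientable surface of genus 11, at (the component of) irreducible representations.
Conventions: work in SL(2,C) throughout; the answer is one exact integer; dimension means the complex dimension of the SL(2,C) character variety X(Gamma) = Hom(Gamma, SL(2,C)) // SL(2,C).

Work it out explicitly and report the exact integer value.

60

Gamma = pi_1(Sigma_11) = < a_1, b_1, ..., a_11, b_11 | prod [a_i, b_i] > has 2g = 22 generators and 1 relator.
A cocycle assigns one sl_2 vector per generator subject to the relator condition d_2(z) = 0: dim of the unconstrained space is 3*2g = 66.
At an irreducible rho, H^2 = coker(d_2) vanishes (Poincare duality: H^2 is dual to H^0 = invariants = 0), so d_2 is surjective onto sl_2 and dim Z^1 = 66 - 3 = 63.
Coboundaries contribute dim B^1 = 3 (injective at irreducible rho).
dim X = dim H^1 = 63 - 3 = 60.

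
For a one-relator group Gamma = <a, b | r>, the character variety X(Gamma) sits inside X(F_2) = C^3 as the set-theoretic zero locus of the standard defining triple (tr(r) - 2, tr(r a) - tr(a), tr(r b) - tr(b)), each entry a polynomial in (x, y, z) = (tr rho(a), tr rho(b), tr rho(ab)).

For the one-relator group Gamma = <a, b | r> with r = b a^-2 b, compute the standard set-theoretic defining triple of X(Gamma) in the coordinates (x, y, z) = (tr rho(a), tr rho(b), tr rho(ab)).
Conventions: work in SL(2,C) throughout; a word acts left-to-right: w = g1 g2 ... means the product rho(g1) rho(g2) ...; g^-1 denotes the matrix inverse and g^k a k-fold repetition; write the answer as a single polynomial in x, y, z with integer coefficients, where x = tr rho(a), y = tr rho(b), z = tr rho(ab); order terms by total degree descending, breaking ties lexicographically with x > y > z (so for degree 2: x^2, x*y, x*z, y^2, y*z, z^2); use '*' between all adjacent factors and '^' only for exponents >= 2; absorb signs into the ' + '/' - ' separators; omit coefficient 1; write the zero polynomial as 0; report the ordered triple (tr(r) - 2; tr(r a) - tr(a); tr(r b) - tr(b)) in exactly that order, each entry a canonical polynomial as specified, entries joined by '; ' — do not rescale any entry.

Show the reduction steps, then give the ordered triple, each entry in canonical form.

x^2*y^2 - x*y*z - x^2 - y^2; x^2*y*z - x^3 - x*z^2 - y*z + 2*x; x^2*y^3 - x*y^2*z - 2*x^2*y - y^3 + x*z + 2*y

tr(b^2) = tr(b) * tr(b) - tr(1) = y^2 - 2
tr(b^2 a) = tr(b) * tr(a b) - tr(a) = y*z - x
tr(a^-1 b^2) = tr(b^2) * tr(a) - tr(b^2 a) = x*y^2 - y*z - x
use: tr(b a^-2 b) = tr(a^-1 b^2) * tr(a) - tr(a^-1 b^2 a) = x^2*y^2 - x*y*z - x^2 - y^2 + 2
tr(b a b a) = tr(b a) * tr(b a) - tr(1)   [split at repeated b] = z^2 - 2
tr(b a b a^-1) = tr(b a b) * tr(a) - tr(b a b a) = x*y*z - x^2 - z^2 + 2
tr(b a^-2 b a) = tr(b a b a^-1) * tr(a) - tr(b a b) = x^2*y*z - x^3 - x*z^2 - y*z + 3*x
tr(b^3) = tr(b) * tr(b^2) - tr(b)  (reduce the b square) = y^3 - 3*y
tr(b^3 a) = tr(b) * tr(b a b) - tr(b a)  (reduce the b square) = y^2*z - x*y - z
use: tr(b^3 a^-1) = tr(b^3) * tr(a) - tr(b^3 a)  (eliminate a^-1) = x*y^3 - y^2*z - 2*x*y + z
apply: tr(b a^-2 b^2) = tr(b^3 a^-1) * tr(a) - tr(b^3)  (eliminate a^-1) = x^2*y^3 - x*y^2*z - 2*x^2*y - y^3 + x*z + 3*y
assemble the triple (tr(r) - 2; tr(r a) - x; tr(r b) - y)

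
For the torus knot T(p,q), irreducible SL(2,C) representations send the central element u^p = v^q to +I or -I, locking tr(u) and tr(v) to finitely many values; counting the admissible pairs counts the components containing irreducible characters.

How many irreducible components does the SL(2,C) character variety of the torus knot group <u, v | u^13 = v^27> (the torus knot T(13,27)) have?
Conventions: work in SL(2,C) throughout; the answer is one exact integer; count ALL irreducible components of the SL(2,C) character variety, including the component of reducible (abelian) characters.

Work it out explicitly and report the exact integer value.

In the torus knot group T(13,27), u^13 = v^27 is central, so an irreducible representation sends it to +I or -I (Schur).
So on each irreducible component the traces are pinned: tr(u) = 2*cos(pi*alpha/13) with 1 <= alpha <= 12, tr(v) = 2*cos(pi*beta/27) with 1 <= beta <= 26.
The two central values (-1)^alpha I and (-1)^beta I must be the same matrix, so alpha and beta share a parity.
count pairs: odd alpha (6 choices) x odd beta (13), plus even alpha (6) x even beta (13): 6*13 + 6*13 = 156.
That is 156 components of irreducible characters, and with the reducible (abelian) component the total is 157.

157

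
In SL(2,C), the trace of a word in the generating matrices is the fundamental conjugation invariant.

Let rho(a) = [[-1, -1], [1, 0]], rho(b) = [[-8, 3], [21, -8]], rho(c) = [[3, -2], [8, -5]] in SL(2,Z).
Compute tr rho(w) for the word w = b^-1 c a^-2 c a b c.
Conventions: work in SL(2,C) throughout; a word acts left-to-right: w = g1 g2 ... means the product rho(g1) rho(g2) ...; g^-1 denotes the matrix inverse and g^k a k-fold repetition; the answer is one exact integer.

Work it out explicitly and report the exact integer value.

1211

rho(b^-1) = [[-8, -3], [-21, -8]]
... * rho(c) = [[3, -2], [8, -5]]  ->  [[-48, 31], [-127, 82]]
... * rho(a^-1) = [[0, 1], [-1, -1]]  ->  [[-31, -79], [-82, -209]]
... * rho(a^-1) = [[0, 1], [-1, -1]]  ->  [[79, 48], [209, 127]]
... * rho(c) = [[3, -2], [8, -5]]  ->  [[621, -398], [1643, -1053]]
... * rho(a) = [[-1, -1], [1, 0]]  ->  [[-1019, -621], [-2696, -1643]]
... * rho(b) = [[-8, 3], [21, -8]]  ->  [[-4889, 1911], [-12935, 5056]]
... * rho(c) = [[3, -2], [8, -5]]  ->  [[621, 223], [1643, 590]]
tr = 621 + 590 = 1211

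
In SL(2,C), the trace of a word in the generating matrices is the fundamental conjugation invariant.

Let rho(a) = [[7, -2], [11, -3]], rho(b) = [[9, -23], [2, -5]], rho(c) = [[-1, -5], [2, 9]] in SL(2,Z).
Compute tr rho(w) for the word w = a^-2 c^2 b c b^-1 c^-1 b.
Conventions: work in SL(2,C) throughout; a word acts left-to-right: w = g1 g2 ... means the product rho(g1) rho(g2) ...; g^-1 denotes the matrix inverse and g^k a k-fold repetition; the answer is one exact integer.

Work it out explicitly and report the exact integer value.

-520150680

rho(a^-1) = [[-3, 2], [-11, 7]]
... * rho(a^-1) = [[-3, 2], [-11, 7]]  ->  [[-13, 8], [-44, 27]]
... * rho(c) = [[-1, -5], [2, 9]]  ->  [[29, 137], [98, 463]]
... * rho(c) = [[-1, -5], [2, 9]]  ->  [[245, 1088], [828, 3677]]
... * rho(b) = [[9, -23], [2, -5]]  ->  [[4381, -11075], [14806, -37429]]
... * rho(c) = [[-1, -5], [2, 9]]  ->  [[-26531, -121580], [-89664, -410891]]
... * rho(b^-1) = [[-5, 23], [-2, 9]]  ->  [[375815, -1704433], [1270102, -5760291]]
... * rho(c^-1) = [[9, 5], [-2, -1]]  ->  [[6791201, 3583508], [22951500, 12110801]]
... * rho(b) = [[9, -23], [2, -5]]  ->  [[68287825, -174115163], [230785102, -588438505]]
tr = 68287825 + -588438505 = -520150680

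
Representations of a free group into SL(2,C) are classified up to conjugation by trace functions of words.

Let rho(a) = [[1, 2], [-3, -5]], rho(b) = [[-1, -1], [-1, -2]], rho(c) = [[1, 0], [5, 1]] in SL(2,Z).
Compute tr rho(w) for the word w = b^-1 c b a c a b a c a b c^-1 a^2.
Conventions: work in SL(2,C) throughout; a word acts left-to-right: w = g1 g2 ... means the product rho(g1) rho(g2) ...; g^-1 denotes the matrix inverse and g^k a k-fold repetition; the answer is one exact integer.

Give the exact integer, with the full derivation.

rho(b^-1) = [[-2, 1], [1, -1]]
... * rho(c) = [[1, 0], [5, 1]]  ->  [[3, 1], [-4, -1]]
... * rho(b) = [[-1, -1], [-1, -2]]  ->  [[-4, -5], [5, 6]]
... * rho(a) = [[1, 2], [-3, -5]]  ->  [[11, 17], [-13, -20]]
... * rho(c) = [[1, 0], [5, 1]]  ->  [[96, 17], [-113, -20]]
... * rho(a) = [[1, 2], [-3, -5]]  ->  [[45, 107], [-53, -126]]
... * rho(b) = [[-1, -1], [-1, -2]]  ->  [[-152, -259], [179, 305]]
... * rho(a) = [[1, 2], [-3, -5]]  ->  [[625, 991], [-736, -1167]]
... * rho(c) = [[1, 0], [5, 1]]  ->  [[5580, 991], [-6571, -1167]]
... * rho(a) = [[1, 2], [-3, -5]]  ->  [[2607, 6205], [-3070, -7307]]
... * rho(b) = [[-1, -1], [-1, -2]]  ->  [[-8812, -15017], [10377, 17684]]
... * rho(c^-1) = [[1, 0], [-5, 1]]  ->  [[66273, -15017], [-78043, 17684]]
... * rho(a) = [[1, 2], [-3, -5]]  ->  [[111324, 207631], [-131095, -244506]]
... * rho(a) = [[1, 2], [-3, -5]]  ->  [[-511569, -815507], [602423, 960340]]
tr = -511569 + 960340 = 448771

448771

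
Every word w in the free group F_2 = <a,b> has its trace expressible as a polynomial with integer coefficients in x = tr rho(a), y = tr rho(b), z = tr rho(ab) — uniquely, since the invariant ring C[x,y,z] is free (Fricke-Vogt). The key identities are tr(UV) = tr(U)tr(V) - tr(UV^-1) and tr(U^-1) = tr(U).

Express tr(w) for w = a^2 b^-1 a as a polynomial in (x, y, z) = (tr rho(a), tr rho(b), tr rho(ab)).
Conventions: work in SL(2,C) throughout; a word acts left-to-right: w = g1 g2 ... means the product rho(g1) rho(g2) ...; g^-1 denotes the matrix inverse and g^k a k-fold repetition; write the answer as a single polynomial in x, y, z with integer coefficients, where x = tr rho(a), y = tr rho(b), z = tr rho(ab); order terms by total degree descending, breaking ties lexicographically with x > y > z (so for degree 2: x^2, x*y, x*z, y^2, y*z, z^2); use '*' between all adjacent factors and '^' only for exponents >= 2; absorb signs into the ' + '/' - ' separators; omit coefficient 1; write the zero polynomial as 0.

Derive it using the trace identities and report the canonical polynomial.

and trace(a^2) = trace(a) trace(a) - trace(1)   [square of a] = x^2 - 2
next, trace(a^3) = trace(a) trace(a^2) - trace(a)   [square of a] = x^3 - 3*x
and trace(a b a) = trace(a) trace(b a) - trace(b)   [square of a] = x*z - y
and trace(a^3 b) = trace(a) trace(a b a) - trace(a b)   [square of a] = x^2*z - x*y - z
and trace(a^2 b^-1 a) = trace(a^3) trace(b) - trace(a^3 b)   [inverse elimination on b] = x^3*y - x^2*z - 2*x*y + z

x^3*y - x^2*z - 2*x*y + z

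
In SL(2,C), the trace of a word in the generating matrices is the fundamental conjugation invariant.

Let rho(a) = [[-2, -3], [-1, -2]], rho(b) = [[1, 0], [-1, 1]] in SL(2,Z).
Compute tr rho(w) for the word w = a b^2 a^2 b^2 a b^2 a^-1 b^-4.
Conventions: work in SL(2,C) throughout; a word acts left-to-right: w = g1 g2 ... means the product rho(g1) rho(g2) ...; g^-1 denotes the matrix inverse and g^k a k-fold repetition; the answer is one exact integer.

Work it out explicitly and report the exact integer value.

-1402

rho(a) = [[-2, -3], [-1, -2]]
... * rho(b) = [[1, 0], [-1, 1]]  ->  [[1, -3], [1, -2]]
... * rho(b) = [[1, 0], [-1, 1]]  ->  [[4, -3], [3, -2]]
... * rho(a) = [[-2, -3], [-1, -2]]  ->  [[-5, -6], [-4, -5]]
... * rho(a) = [[-2, -3], [-1, -2]]  ->  [[16, 27], [13, 22]]
... * rho(b) = [[1, 0], [-1, 1]]  ->  [[-11, 27], [-9, 22]]
... * rho(b) = [[1, 0], [-1, 1]]  ->  [[-38, 27], [-31, 22]]
... * rho(a) = [[-2, -3], [-1, -2]]  ->  [[49, 60], [40, 49]]
... * rho(b) = [[1, 0], [-1, 1]]  ->  [[-11, 60], [-9, 49]]
... * rho(b) = [[1, 0], [-1, 1]]  ->  [[-71, 60], [-58, 49]]
... * rho(a^-1) = [[-2, 3], [1, -2]]  ->  [[202, -333], [165, -272]]
... * rho(b^-1) = [[1, 0], [1, 1]]  ->  [[-131, -333], [-107, -272]]
... * rho(b^-1) = [[1, 0], [1, 1]]  ->  [[-464, -333], [-379, -272]]
... * rho(b^-1) = [[1, 0], [1, 1]]  ->  [[-797, -333], [-651, -272]]
... * rho(b^-1) = [[1, 0], [1, 1]]  ->  [[-1130, -333], [-923, -272]]
tr = -1130 + -272 = -1402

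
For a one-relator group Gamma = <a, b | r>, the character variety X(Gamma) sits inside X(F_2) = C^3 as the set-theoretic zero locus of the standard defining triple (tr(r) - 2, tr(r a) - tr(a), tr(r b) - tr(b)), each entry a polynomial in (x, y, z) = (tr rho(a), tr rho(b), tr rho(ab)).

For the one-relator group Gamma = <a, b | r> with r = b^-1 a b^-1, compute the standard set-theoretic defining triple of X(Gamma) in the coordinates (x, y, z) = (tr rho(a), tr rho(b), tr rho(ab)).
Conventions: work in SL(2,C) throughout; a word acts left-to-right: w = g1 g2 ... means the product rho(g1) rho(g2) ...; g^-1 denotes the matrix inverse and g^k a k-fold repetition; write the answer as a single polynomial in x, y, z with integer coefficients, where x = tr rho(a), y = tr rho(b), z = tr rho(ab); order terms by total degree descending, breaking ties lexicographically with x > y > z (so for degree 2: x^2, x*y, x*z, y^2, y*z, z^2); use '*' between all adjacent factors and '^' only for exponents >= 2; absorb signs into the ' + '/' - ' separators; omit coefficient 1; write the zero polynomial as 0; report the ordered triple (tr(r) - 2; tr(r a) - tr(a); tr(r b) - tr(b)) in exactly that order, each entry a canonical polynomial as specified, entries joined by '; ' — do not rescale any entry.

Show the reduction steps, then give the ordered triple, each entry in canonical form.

so tr(a b^-1) = tr(a) * tr(b) - tr(a b) = x*y - z
so tr(b^-1 a b^-1) = tr(a b^-1) * tr(b) - tr(a) = x*y^2 - y*z - x
reduce: tr(a^2) = tr(a) * tr(a) - tr(1)  (reduce the a square) = x^2 - 2
tr(a^2 b) = tr(a) * tr(b a) - tr(b)  (reduce the a square) = x*z - y
reduce: tr(a b^-1 a) = tr(a^2) * tr(b) - tr(a^2 b)  (eliminate b^-1) = x^2*y - x*z - y
reduce: tr(a b a b) = tr(b a) * tr(b a) - tr(1)  (split on b) = z^2 - 2
tr(a b^-1 a b) = tr(a b a) * tr(b) - tr(a b a b)  (eliminate b^-1) = x*y*z - y^2 - z^2 + 2
so tr(b^-1 a b^-1 a) = tr(a b^-1 a) * tr(b) - tr(a b^-1 a b)  (eliminate b^-1) = x^2*y^2 - 2*x*y*z + z^2 - 2
assemble the triple (tr(r) - 2; tr(r a) - x; tr(r b) - y)

x*y^2 - y*z - x - 2; x^2*y^2 - 2*x*y*z + z^2 - x - 2; x*y - y - z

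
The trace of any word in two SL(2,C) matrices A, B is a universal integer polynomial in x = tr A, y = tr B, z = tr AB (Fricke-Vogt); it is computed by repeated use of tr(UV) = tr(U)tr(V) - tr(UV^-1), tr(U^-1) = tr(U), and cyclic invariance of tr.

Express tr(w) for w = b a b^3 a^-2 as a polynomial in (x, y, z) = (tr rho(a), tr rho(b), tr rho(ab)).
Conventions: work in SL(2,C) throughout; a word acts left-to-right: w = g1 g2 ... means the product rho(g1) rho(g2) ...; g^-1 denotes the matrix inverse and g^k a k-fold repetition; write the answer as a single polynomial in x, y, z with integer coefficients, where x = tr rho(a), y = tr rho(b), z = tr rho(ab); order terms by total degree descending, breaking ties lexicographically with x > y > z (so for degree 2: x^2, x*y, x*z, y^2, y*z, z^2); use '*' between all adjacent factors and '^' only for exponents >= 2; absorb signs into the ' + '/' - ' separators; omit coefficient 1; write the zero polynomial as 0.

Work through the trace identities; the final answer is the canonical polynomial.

use: trace(b a b) = trace(b)*trace(a b) - trace(a) = y*z - x
apply: trace(b^2 a b) = trace(b)*trace(b a b) - trace(b a) = y^2*z - x*y - z
trace(b a b^3) = trace(b)*trace(b^2 a b) - trace(b^2 a) = y^3*z - x*y^2 - 2*y*z + x
use: trace(a b a b) = trace(b a)*trace(b a) - trace(1)   [split at repeated b] = z^2 - 2
trace(a b a) = trace(a)*trace(b a) - trace(b) = x*z - y
apply: trace(a b a b^2) = trace(b)*trace(a b a b) - trace(a b a) = y*z^2 - x*z - y
use: trace(b a b^3 a) = trace(b)*trace(a b a b^2) - trace(a b a b) = y^2*z^2 - x*y*z - y^2 - z^2 + 2
trace(b a b^3 a^-1) = trace(b a b^3)*trace(a) - trace(b a b^3 a) = x*y^3*z - x^2*y^2 - y^2*z^2 - x*y*z + x^2 + y^2 + z^2 - 2
use: trace(b a b^3 a^-2) = trace(b a b^3 a^-1)*trace(a) - trace(b a b^3) = x^2*y^3*z - x^3*y^2 - x*y^2*z^2 - x^2*y*z - y^3*z + x^3 + 2*x*y^2 + x*z^2 + 2*y*z - 3*x

x^2*y^3*z - x^3*y^2 - x*y^2*z^2 - x^2*y*z - y^3*z + x^3 + 2*x*y^2 + x*z^2 + 2*y*z - 3*x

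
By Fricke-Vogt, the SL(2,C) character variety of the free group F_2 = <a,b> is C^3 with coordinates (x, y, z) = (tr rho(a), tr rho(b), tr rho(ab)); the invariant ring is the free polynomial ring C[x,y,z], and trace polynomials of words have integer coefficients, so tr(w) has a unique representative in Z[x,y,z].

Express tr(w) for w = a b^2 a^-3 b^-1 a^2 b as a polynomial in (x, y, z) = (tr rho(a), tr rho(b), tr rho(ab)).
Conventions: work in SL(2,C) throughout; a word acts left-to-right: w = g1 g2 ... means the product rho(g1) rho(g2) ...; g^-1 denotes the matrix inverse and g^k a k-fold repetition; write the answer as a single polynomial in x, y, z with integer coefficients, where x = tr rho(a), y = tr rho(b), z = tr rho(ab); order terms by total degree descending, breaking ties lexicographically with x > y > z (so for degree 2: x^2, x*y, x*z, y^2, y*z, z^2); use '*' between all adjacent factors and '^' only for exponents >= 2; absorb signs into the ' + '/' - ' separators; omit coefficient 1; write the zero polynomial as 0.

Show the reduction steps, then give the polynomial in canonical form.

-x^4*y^2*z^2 + x^5*y*z + x^3*y^3*z + x^3*y*z^3 + x^2*y^2*z^2 - 4*x^3*y*z - x*y^3*z - x*y*z^3 - x^4 - x^2*y^2 - x^2*z^2 + 4*x*y*z + 4*x^2 + y^2 - 2

trace(b a b) = trace(b)*trace(a b) - trace(a) = y*z - x
next, trace(b a b^2) = trace(b)*trace(b a b) - trace(b a) = y^2*z - x*y - z
and trace(a b a b) = trace(a b)*trace(a b) - trace(1) = z^2 - 2
next, trace(a b a) = trace(a)*trace(b a) - trace(b) = x*z - y
trace(b a b^2 a) = trace(b)*trace(a b a b) - trace(a b a) = y*z^2 - x*z - y
trace(a^2 b a b^2) = trace(a)*trace(b a b^2 a) - trace(b a b^2) = x*y*z^2 - x^2*z - y^2*z + z
trace(a^2 b a b) = trace(a)*trace(b a b a) - trace(b a b) = x*z^2 - y*z - x
trace(b a^2 b a b^2) = trace(b)*trace(a^2 b a b^2) - trace(a^2 b a b) = x*y^2*z^2 - x^2*y*z - y^3*z - x*z^2 + 2*y*z + x
trace(a b a b a b) = trace(a b)*trace(a b a b) - trace(a^-1 b^-1) = z^3 - 3*z
next, trace(b a b^2 a b a) = trace(b)*trace(a b a b a b) - trace(a b a b a) = y*z^3 - x*z^2 - 2*y*z + x
and trace(a^2) = trace(a)*trace(a) - trace(1) = x^2 - 2
trace(a b^2 a) = trace(b)*trace(a^2 b) - trace(a^2) = x*y*z - x^2 - y^2 + 2
trace(b a b^2 a b) = trace(b)*trace(a b^2 a b) - trace(a b^2 a) = y^2*z^2 - 2*x*y*z + x^2 - 2
trace(b a^2 b a b^2 a) = trace(a)*trace(b a b^2 a b a) - trace(b a b^2 a b) = x*y*z^3 - x^2*z^2 - y^2*z^2 + 2
trace(a^-1 b a^2 b a b^2) = trace(b a^2 b a b^2)*trace(a) - trace(b a^2 b a b^2 a) = x^2*y^2*z^2 - x^3*y*z - x*y^3*z - x*y*z^3 + y^2*z^2 + 2*x*y*z + x^2 - 2
and trace(a^2 b a b^2 a^-2 b) = trace(a^-1 b a^2 b a b^2)*trace(a) - trace(a^-1 b a^2 b a b^2 a) = x^3*y^2*z^2 - x^4*y*z - x^2*y^3*z - x^2*y*z^3 + 3*x^2*y*z + y^3*z + x^3 + x*z^2 - 2*y*z - 3*x
next, trace(a^-2 b^-1 a^2 b a b^2) = trace(a^2 b a b^2 a^-2)*trace(b) - trace(a^2 b a b^2 a^-2 b) = -x^3*y^2*z^2 + x^4*y*z + x^2*y^3*z + x^2*y*z^3 - 3*x^2*y*z - x^3 - x*y^2 - x*z^2 + y*z + 3*x
trace(a^-1 b^-1 a^2 b a b^2) = trace(a^2 b a b^2 a^-1)*trace(b) - trace(a^2 b a b^2 a^-1 b) = -x^2*y^2*z^2 + x^3*y*z + x*y^3*z + x*y*z^3 - 3*x*y*z - x^2 - y^2 + 2
and trace(a b^2 a^-3 b^-1 a^2 b) = trace(a^-2 b^-1 a^2 b a b^2)*trace(a) - trace(a^-2 b^-1 a^2 b a b^2 a) = -x^4*y^2*z^2 + x^5*y*z + x^3*y^3*z + x^3*y*z^3 + x^2*y^2*z^2 - 4*x^3*y*z - x*y^3*z - x*y*z^3 - x^4 - x^2*y^2 - x^2*z^2 + 4*x*y*z + 4*x^2 + y^2 - 2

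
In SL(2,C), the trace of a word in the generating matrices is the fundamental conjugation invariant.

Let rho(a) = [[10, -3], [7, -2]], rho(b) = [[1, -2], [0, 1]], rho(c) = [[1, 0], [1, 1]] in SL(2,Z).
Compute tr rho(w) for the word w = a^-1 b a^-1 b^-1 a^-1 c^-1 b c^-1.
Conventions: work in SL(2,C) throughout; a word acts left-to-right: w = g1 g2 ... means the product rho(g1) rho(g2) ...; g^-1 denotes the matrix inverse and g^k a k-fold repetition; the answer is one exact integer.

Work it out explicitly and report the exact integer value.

rho(a^-1) = [[-2, 3], [-7, 10]]
... * rho(b) = [[1, -2], [0, 1]]  ->  [[-2, 7], [-7, 24]]
... * rho(a^-1) = [[-2, 3], [-7, 10]]  ->  [[-45, 64], [-154, 219]]
... * rho(b^-1) = [[1, 2], [0, 1]]  ->  [[-45, -26], [-154, -89]]
... * rho(a^-1) = [[-2, 3], [-7, 10]]  ->  [[272, -395], [931, -1352]]
... * rho(c^-1) = [[1, 0], [-1, 1]]  ->  [[667, -395], [2283, -1352]]
... * rho(b) = [[1, -2], [0, 1]]  ->  [[667, -1729], [2283, -5918]]
... * rho(c^-1) = [[1, 0], [-1, 1]]  ->  [[2396, -1729], [8201, -5918]]
tr = 2396 + -5918 = -3522

-3522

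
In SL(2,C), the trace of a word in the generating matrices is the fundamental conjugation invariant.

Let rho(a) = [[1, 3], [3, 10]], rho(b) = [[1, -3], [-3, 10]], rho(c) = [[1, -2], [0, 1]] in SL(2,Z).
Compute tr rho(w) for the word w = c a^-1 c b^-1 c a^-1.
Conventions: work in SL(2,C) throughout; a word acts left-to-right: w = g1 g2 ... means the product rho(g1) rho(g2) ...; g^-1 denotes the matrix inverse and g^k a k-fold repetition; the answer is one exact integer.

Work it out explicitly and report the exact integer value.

rho(c) = [[1, -2], [0, 1]]
... * rho(a^-1) = [[10, -3], [-3, 1]]  ->  [[16, -5], [-3, 1]]
... * rho(c) = [[1, -2], [0, 1]]  ->  [[16, -37], [-3, 7]]
... * rho(b^-1) = [[10, 3], [3, 1]]  ->  [[49, 11], [-9, -2]]
... * rho(c) = [[1, -2], [0, 1]]  ->  [[49, -87], [-9, 16]]
... * rho(a^-1) = [[10, -3], [-3, 1]]  ->  [[751, -234], [-138, 43]]
tr = 751 + 43 = 794

794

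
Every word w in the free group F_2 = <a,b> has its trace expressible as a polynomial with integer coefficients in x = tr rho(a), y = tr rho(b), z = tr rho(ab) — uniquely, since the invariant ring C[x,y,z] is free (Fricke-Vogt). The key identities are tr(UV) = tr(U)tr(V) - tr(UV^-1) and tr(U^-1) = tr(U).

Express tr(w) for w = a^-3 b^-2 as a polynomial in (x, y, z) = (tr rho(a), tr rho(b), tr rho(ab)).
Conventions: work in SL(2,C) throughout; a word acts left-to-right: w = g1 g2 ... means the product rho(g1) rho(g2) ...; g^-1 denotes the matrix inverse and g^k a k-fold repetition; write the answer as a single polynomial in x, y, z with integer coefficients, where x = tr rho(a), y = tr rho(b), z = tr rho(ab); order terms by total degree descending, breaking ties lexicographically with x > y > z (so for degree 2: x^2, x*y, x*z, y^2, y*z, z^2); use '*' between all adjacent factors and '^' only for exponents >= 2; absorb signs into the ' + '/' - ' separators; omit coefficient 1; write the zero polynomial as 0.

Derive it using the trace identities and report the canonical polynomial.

x^2*y*z - x^3 - x*y^2 - y*z + 3*x

next, tr(b^-1) = tr(b) = y
tr(b^-1 a) = tr(a) tr(b) - tr(a b) = x*y - z
tr(b^-1 a^-1) = tr(b^-1) tr(a) - tr(b^-1 a) = z
and tr(b^-1 a^-2) = tr(b^-1 a^-1) tr(a) - tr(b^-1) = x*z - y
and tr(b^-1 a^-3) = tr(b^-1 a^-2) tr(a) - tr(b^-1 a^-1) = x^2*z - x*y - z
next, tr(a^-2) = tr(a^-1) tr(a) - tr(1) = x^2 - 2
next, tr(a^-3) = tr(a^-2) tr(a) - tr(a^-1) = x^3 - 3*x
tr(a^-3 b^-2) = tr(b^-1 a^-3) tr(b) - tr(b^-1 a^-3 b) = x^2*y*z - x^3 - x*y^2 - y*z + 3*x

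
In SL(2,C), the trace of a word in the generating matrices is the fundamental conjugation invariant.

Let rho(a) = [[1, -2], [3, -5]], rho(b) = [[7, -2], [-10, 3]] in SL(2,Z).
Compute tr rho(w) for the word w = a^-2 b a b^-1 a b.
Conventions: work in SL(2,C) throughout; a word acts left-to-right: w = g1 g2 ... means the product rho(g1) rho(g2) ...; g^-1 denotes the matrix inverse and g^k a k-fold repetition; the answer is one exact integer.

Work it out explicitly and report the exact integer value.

rho(a^-1) = [[-5, 2], [-3, 1]]
... * rho(a^-1) = [[-5, 2], [-3, 1]]  ->  [[19, -8], [12, -5]]
... * rho(b) = [[7, -2], [-10, 3]]  ->  [[213, -62], [134, -39]]
... * rho(a) = [[1, -2], [3, -5]]  ->  [[27, -116], [17, -73]]
... * rho(b^-1) = [[3, 2], [10, 7]]  ->  [[-1079, -758], [-679, -477]]
... * rho(a) = [[1, -2], [3, -5]]  ->  [[-3353, 5948], [-2110, 3743]]
... * rho(b) = [[7, -2], [-10, 3]]  ->  [[-82951, 24550], [-52200, 15449]]
tr = -82951 + 15449 = -67502

-67502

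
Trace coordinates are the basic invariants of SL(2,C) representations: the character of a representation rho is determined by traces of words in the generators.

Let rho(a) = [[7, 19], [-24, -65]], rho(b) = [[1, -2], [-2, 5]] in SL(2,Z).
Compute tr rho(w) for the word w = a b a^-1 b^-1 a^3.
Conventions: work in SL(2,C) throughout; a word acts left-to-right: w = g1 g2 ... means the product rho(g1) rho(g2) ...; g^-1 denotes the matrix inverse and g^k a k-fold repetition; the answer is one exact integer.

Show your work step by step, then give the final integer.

rho(a) = [[7, 19], [-24, -65]]
... * rho(b) = [[1, -2], [-2, 5]]  ->  [[-31, 81], [106, -277]]
... * rho(a^-1) = [[-65, -19], [24, 7]]  ->  [[3959, 1156], [-13538, -3953]]
... * rho(b^-1) = [[5, 2], [2, 1]]  ->  [[22107, 9074], [-75596, -31029]]
... * rho(a) = [[7, 19], [-24, -65]]  ->  [[-63027, -169777], [215524, 580561]]
... * rho(a) = [[7, 19], [-24, -65]]  ->  [[3633459, 9837992], [-12424796, -33641509]]
... * rho(a) = [[7, 19], [-24, -65]]  ->  [[-210677595, -570433759], [720422644, 1950626961]]
tr = -210677595 + 1950626961 = 1739949366

1739949366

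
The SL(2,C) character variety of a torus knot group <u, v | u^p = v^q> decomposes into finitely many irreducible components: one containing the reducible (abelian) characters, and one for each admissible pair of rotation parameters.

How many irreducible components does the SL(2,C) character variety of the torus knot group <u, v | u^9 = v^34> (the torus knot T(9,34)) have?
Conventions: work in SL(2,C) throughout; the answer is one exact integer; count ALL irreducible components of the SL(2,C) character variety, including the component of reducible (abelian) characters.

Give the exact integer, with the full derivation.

Gamma = < u, v | u^9 = v^34 > (torus knot T(9,34)); the central element u^9 = v^34 acts as +I or -I in any irreducible SL(2,C) representation.
On an irreducible component, tr(u) is locked at 2*cos(pi*alpha/9) for some alpha in 1..8, and tr(v) at 2*cos(pi*beta/34) for some beta in 1..33.
Consistency of u^9 = (-1)^alpha I with v^34 = (-1)^beta I forces alpha = beta (mod 2).
count pairs: odd alpha (4 choices) x odd beta (17), plus even alpha (4) x even beta (16): 4*17 + 4*16 = 132.
That is 132 components of irreducible characters, and with the reducible (abelian) component the total is 133.

133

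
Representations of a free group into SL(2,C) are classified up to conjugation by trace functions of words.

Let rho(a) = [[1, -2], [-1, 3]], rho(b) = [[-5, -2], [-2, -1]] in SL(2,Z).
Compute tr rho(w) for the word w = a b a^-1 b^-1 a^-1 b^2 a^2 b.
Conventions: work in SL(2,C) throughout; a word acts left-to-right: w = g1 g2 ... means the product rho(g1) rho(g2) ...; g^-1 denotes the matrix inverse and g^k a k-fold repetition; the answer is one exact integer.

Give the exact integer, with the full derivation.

rho(a) = [[1, -2], [-1, 3]]
... * rho(b) = [[-5, -2], [-2, -1]]  ->  [[-1, 0], [-1, -1]]
... * rho(a^-1) = [[3, 2], [1, 1]]  ->  [[-3, -2], [-4, -3]]
... * rho(b^-1) = [[-1, 2], [2, -5]]  ->  [[-1, 4], [-2, 7]]
... * rho(a^-1) = [[3, 2], [1, 1]]  ->  [[1, 2], [1, 3]]
... * rho(b) = [[-5, -2], [-2, -1]]  ->  [[-9, -4], [-11, -5]]
... * rho(b) = [[-5, -2], [-2, -1]]  ->  [[53, 22], [65, 27]]
... * rho(a) = [[1, -2], [-1, 3]]  ->  [[31, -40], [38, -49]]
... * rho(a) = [[1, -2], [-1, 3]]  ->  [[71, -182], [87, -223]]
... * rho(b) = [[-5, -2], [-2, -1]]  ->  [[9, 40], [11, 49]]
tr = 9 + 49 = 58

58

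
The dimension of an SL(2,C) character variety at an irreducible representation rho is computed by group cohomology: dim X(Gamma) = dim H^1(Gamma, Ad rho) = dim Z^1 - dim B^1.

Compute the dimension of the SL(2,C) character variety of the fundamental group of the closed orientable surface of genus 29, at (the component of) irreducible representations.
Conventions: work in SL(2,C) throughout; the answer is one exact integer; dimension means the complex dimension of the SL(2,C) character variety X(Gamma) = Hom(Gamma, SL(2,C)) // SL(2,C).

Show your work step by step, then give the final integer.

168

The genus-29 surface group: 2g = 58 generators, one relator prod [a_i, b_i].
Before the relator condition, cocycle space has dim 3*58 = 174.
H^2 = coker(d_2) is dual to H^0 = 0 at irreducible rho (Poincare duality), so d_2 is onto: dim Z^1 = 171.
dim B^1 = 3 (coboundaries, injective at irreducible rho).
Hence dim X = 171 - 3 = 168.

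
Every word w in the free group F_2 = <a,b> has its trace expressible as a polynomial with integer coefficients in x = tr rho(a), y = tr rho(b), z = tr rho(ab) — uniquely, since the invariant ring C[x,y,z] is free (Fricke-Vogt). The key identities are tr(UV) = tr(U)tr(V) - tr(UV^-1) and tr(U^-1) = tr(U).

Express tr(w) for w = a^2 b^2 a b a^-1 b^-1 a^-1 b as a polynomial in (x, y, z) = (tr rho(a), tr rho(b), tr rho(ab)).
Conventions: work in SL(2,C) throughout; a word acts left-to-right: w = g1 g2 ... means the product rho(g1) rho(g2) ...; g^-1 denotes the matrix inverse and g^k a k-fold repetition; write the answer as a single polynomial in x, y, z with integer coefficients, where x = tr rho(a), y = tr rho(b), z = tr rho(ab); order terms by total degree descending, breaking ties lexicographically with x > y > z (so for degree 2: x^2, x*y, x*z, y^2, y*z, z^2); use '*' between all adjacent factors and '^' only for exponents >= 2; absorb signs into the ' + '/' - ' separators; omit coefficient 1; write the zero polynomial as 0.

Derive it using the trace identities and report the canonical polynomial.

x^2*y^2*z^3 - 2*x^3*y*z^2 - 2*x*y^3*z^2 - x*y*z^4 + x^4*z + 3*x^2*y^2*z + x^2*z^3 + y^4*z + y^2*z^3 - x^3*y - x*y^3 + 4*x*y*z^2 - 5*x^2*z - 4*y^2*z - z^3 + 3*x*y + 3*z

trace(a^2 b) = trace(a) trace(b a) - trace(b) = x*z - y
use: trace(a^2) = trace(a) trace(a) - trace(1) = x^2 - 2
trace(a^2 b^2) = trace(b) trace(a^2 b) - trace(a^2) = x*y*z - x^2 - y^2 + 2
apply: trace(b a^2 b^2) = trace(b) trace(a^2 b^2) - trace(a^2 b) = x*y^2*z - x^2*y - y^3 - x*z + 3*y
apply: trace(a b a b) = trace(a b) trace(a b) - trace(1)   [split at repeated a] = z^2 - 2
apply: trace(b^2 a b a) = trace(b) trace(a b a b) - trace(a b a) = y*z^2 - x*z - y
trace(a b^2) = trace(b) trace(a b) - trace(a) = y*z - x
use: trace(b^2 a b) = trace(b) trace(a b^2) - trace(a b) = y^2*z - x*y - z
use: trace(a b^2 a b a) = trace(a) trace(b^2 a b a) - trace(b^2 a b) = x*y*z^2 - x^2*z - y^2*z + z
trace(a^2 b^2 a b a) = trace(a) trace(a b^2 a b a) - trace(a b^2 a b) = x^2*y*z^2 - x^3*z - x*y^2*z - y*z^2 + 2*x*z + y
use: trace(a b a b a b) = trace(a b) trace(a b a b) - trace(a^-1 b^-1)   [split at repeated a] = z^3 - 3*z
trace(a b a b a) = trace(a) trace(b a b a) - trace(b a b) = x*z^2 - y*z - x
apply: trace(b a b^2 a b a) = trace(b) trace(a b a b a b) - trace(a b a b a) = y*z^3 - x*z^2 - 2*y*z + x
trace(b a b^2 a b) = trace(b) trace(a b^2 a b) - trace(a b^2 a) = y^2*z^2 - 2*x*y*z + x^2 - 2
trace(b^2 a b a^2 b a) = trace(a) trace(b a b^2 a b a) - trace(b a b^2 a b) = x*y*z^3 - x^2*z^2 - y^2*z^2 + 2
apply: trace(b^3 a b a) = trace(b) trace(a b a b^2) - trace(a b a b) = y^2*z^2 - x*y*z - y^2 - z^2 + 2
trace(b^3 a b) = trace(b) trace(b a b^2) - trace(b a b) = y^3*z - x*y^2 - 2*y*z + x
apply: trace(b^2 a b a^2 b) = trace(a) trace(b^3 a b a) - trace(b^3 a b) = x*y^2*z^2 - x^2*y*z - y^3*z - x*z^2 + 2*y*z + x
trace(a b a^2 b^2 a b a) = trace(a) trace(b^2 a b a^2 b a) - trace(b^2 a b a^2 b) = x^2*y*z^3 - x^3*z^2 - 2*x*y^2*z^2 + x^2*y*z + y^3*z + x*z^2 - 2*y*z + x
trace(b a b a b a b a) = trace(b a b a b a) trace(b a) - trace(a b a b)   [split at repeated b] = z^4 - 4*z^2 + 2
trace(a b a b a b a^2 b) = trace(a) trace(b a b a b a b a) - trace(b a b a b a b) = x*z^4 - y*z^3 - 3*x*z^2 + 2*y*z + x
trace(a b a b a b a) = trace(a) trace(b a b a b a) - trace(b a b a b) = x*z^3 - y*z^2 - 2*x*z + y
trace(a b a b a b a^2) = trace(a) trace(a b a b a b a) - trace(a b a b a b) = x^2*z^3 - x*y*z^2 - 2*x^2*z - z^3 + x*y + 3*z
trace(a b a^2 b^2 a b a b) = trace(b) trace(a b a b a b a^2 b) - trace(a b a b a b a^2) = x*y*z^4 - x^2*z^3 - y^2*z^3 - 2*x*y*z^2 + 2*x^2*z + 2*y^2*z + z^3 - 3*z
trace(b a^2 b^2 a b a b^-1 a) = trace(a b a^2 b^2 a b a) trace(b) - trace(a b a^2 b^2 a b a b) = x^2*y^2*z^3 - x^3*y*z^2 - 2*x*y^3*z^2 - x*y*z^4 + x^2*y^2*z + x^2*z^3 + y^4*z + y^2*z^3 + 3*x*y*z^2 - 2*x^2*z - 4*y^2*z - z^3 + x*y + 3*z
apply: trace(b^-1 a^-1 b a^2 b^2 a b a) = trace(b a^2 b^2 a b a b^-1) trace(a) - trace(b a^2 b^2 a b a b^-1 a) = -x^2*y^2*z^3 + 2*x^3*y*z^2 + 2*x*y^3*z^2 + x*y*z^4 - x^4*z - 2*x^2*y^2*z - x^2*z^3 - y^4*z - y^2*z^3 - 4*x*y*z^2 + 4*x^2*z + 4*y^2*z + z^3 - 3*z
use: trace(a^2 b^2 a b a^-1 b^-1 a^-1 b) = trace(b^-1 a^-1 b a^2 b^2 a b) trace(a) - trace(b^-1 a^-1 b a^2 b^2 a b a) = x^2*y^2*z^3 - 2*x^3*y*z^2 - 2*x*y^3*z^2 - x*y*z^4 + x^4*z + 3*x^2*y^2*z + x^2*z^3 + y^4*z + y^2*z^3 - x^3*y - x*y^3 + 4*x*y*z^2 - 5*x^2*z - 4*y^2*z - z^3 + 3*x*y + 3*z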